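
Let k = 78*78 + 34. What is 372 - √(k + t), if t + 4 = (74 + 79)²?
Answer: 372 - √29523 ≈ 200.18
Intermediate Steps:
k = 6118 (k = 6084 + 34 = 6118)
t = 23405 (t = -4 + (74 + 79)² = -4 + 153² = -4 + 23409 = 23405)
372 - √(k + t) = 372 - √(6118 + 23405) = 372 - √29523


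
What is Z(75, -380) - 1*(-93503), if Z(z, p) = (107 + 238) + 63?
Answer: 93911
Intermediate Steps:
Z(z, p) = 408 (Z(z, p) = 345 + 63 = 408)
Z(75, -380) - 1*(-93503) = 408 - 1*(-93503) = 408 + 93503 = 93911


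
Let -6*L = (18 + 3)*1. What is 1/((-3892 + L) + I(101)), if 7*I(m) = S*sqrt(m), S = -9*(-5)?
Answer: -254506/991155423 - 140*sqrt(101)/330385141 ≈ -0.00026104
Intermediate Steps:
S = 45
L = -7/2 (L = -(18 + 3)/6 = -7/2 ≈ -3.5000)
I(m) = 45*sqrt(m)/7 (I(m) = (45*sqrt(m))/7 = 45*sqrt(m)/7)
1/((-3892 + L) + I(101)) = 1/((-3892 - 7/2) + 45*sqrt(101)/7) = 1/(-7791/2 + 45*sqrt(101)/7)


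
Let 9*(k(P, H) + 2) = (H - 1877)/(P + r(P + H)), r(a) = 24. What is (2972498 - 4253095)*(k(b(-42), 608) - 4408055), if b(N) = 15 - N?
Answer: 152413563578842/27 ≈ 5.6449e+12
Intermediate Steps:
k(P, H) = -2 + (-1877 + H)/(9*(24 + P)) (k(P, H) = -2 + ((H - 1877)/(P + 24))/9 = -2 + ((-1877 + H)/(24 + P))/9 = -2 + (-1877 + H)/(9*(24 + P)))
(2972498 - 4253095)*(k(b(-42), 608) - 4408055) = (2972498 - 4253095)*((-2309 + 608 - 18*(15 - 1*(-42)))/(9*(24 + (15 - 1*(-42)))) - 4408055) = -1280597*((-2309 + 608 - 18*(15 + 42))/(9*(24 + (15 + 42))) - 4408055) = -1280597*((-2309 + 608 - 18*57)/(9*(24 + 57)) - 4408055) = -1280597*((⅑)*(-2309 + 608 - 1026)/81 - 4408055) = -1280597*((⅑)*(1/81)*(-2727) - 4408055) = -1280597*(-101/27 - 4408055) = -1280597*(-119017586/27) = 152413563578842/27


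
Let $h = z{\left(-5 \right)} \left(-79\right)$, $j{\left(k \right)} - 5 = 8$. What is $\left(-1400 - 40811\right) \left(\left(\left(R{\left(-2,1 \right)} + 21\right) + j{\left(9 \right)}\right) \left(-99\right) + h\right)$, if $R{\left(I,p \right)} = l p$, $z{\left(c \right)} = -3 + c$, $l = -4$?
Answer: $98689318$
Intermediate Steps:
$j{\left(k \right)} = 13$ ($j{\left(k \right)} = 5 + 8 = 13$)
$R{\left(I,p \right)} = - 4 p$
$h = 632$ ($h = \left(-3 - 5\right) \left(-79\right) = \left(-8\right) \left(-79\right) = 632$)
$\left(-1400 - 40811\right) \left(\left(\left(R{\left(-2,1 \right)} + 21\right) + j{\left(9 \right)}\right) \left(-99\right) + h\right) = \left(-1400 - 40811\right) \left(\left(\left(\left(-4\right) 1 + 21\right) + 13\right) \left(-99\right) + 632\right) = - 42211 \left(\left(\left(-4 + 21\right) + 13\right) \left(-99\right) + 632\right) = - 42211 \left(\left(17 + 13\right) \left(-99\right) + 632\right) = - 42211 \left(30 \left(-99\right) + 632\right) = - 42211 \left(-2970 + 632\right) = \left(-42211\right) \left(-2338\right) = 98689318$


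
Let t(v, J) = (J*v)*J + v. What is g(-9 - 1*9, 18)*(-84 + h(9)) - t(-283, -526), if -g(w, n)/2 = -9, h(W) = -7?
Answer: 78297953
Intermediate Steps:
g(w, n) = 18 (g(w, n) = -2*(-9) = 18)
t(v, J) = v + v*J**2 (t(v, J) = v*J**2 + v = v + v*J**2)
g(-9 - 1*9, 18)*(-84 + h(9)) - t(-283, -526) = 18*(-84 - 7) - (-283)*(1 + (-526)**2) = 18*(-91) - (-283)*(1 + 276676) = -1638 - (-283)*276677 = -1638 - 1*(-78299591) = -1638 + 78299591 = 78297953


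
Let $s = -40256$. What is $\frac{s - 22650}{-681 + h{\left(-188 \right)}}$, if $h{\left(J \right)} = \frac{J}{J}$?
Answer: $\frac{31453}{340} \approx 92.509$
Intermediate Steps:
$h{\left(J \right)} = 1$
$\frac{s - 22650}{-681 + h{\left(-188 \right)}} = \frac{-40256 - 22650}{-681 + 1} = - \frac{62906}{-680} = \left(-62906\right) \left(- \frac{1}{680}\right) = \frac{31453}{340}$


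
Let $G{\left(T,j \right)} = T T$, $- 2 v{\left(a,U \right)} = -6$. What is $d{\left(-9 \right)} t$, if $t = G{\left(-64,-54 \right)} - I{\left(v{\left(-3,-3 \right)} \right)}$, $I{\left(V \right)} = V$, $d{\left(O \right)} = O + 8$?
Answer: $-4093$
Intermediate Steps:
$v{\left(a,U \right)} = 3$ ($v{\left(a,U \right)} = \left(- \frac{1}{2}\right) \left(-6\right) = 3$)
$G{\left(T,j \right)} = T^{2}$
$d{\left(O \right)} = 8 + O$
$t = 4093$ ($t = \left(-64\right)^{2} - 3 = 4096 - 3 = 4093$)
$d{\left(-9 \right)} t = \left(8 - 9\right) 4093 = \left(-1\right) 4093 = -4093$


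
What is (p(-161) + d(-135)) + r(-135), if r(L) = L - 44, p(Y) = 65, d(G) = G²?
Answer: 18111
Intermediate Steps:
r(L) = -44 + L
(p(-161) + d(-135)) + r(-135) = (65 + (-135)²) + (-44 - 135) = (65 + 18225) - 179 = 18290 - 179 = 18111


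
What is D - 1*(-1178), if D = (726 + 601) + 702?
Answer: 3207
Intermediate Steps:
D = 2029 (D = 1327 + 702 = 2029)
D - 1*(-1178) = 2029 - 1*(-1178) = 2029 + 1178 = 3207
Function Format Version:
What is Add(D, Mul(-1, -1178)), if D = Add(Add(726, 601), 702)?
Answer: 3207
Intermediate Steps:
D = 2029 (D = Add(1327, 702) = 2029)
Add(D, Mul(-1, -1178)) = Add(2029, Mul(-1, -1178)) = Add(2029, 1178) = 3207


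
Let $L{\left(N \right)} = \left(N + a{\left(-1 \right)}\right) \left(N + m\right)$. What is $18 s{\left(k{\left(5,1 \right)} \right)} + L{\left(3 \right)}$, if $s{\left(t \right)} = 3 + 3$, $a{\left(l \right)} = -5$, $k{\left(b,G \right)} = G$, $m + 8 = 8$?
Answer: $102$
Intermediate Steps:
$m = 0$ ($m = -8 + 8 = 0$)
$L{\left(N \right)} = N \left(-5 + N\right)$ ($L{\left(N \right)} = \left(N - 5\right) \left(N + 0\right) = \left(-5 + N\right) N = N \left(-5 + N\right)$)
$s{\left(t \right)} = 6$
$18 s{\left(k{\left(5,1 \right)} \right)} + L{\left(3 \right)} = 18 \cdot 6 + 3 \left(-5 + 3\right) = 108 + 3 \left(-2\right) = 108 - 6 = 102$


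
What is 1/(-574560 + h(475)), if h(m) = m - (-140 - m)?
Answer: -1/573470 ≈ -1.7438e-6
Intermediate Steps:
h(m) = 140 + 2*m (h(m) = m + (140 + m) = 140 + 2*m)
1/(-574560 + h(475)) = 1/(-574560 + (140 + 2*475)) = 1/(-574560 + (140 + 950)) = 1/(-574560 + 1090) = 1/(-573470) = -1/573470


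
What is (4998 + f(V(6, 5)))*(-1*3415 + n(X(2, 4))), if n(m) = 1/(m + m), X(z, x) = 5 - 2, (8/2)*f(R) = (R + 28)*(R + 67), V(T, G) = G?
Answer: -19095748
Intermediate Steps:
f(R) = (28 + R)*(67 + R)/4 (f(R) = ((R + 28)*(R + 67))/4 = ((28 + R)*(67 + R))/4 = (28 + R)*(67 + R)/4)
X(z, x) = 3
n(m) = 1/(2*m)
(4998 + f(V(6, 5)))*(-1*3415 + n(X(2, 4))) = (4998 + (469 + (1/4)*5**2 + (95/4)*5))*(-1*3415 + (1/2)/3) = (4998 + (469 + (1/4)*25 + 475/4))*(-3415 + (1/2)*(1/3)) = (4998 + (469 + 25/4 + 475/4))*(-3415 + 1/6) = (4998 + 594)*(-20489/6) = 5592*(-20489/6) = -19095748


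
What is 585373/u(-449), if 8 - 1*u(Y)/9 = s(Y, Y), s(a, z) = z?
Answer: 585373/4113 ≈ 142.32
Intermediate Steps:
u(Y) = 72 - 9*Y
585373/u(-449) = 585373/(72 - 9*(-449)) = 585373/(72 + 4041) = 585373/4113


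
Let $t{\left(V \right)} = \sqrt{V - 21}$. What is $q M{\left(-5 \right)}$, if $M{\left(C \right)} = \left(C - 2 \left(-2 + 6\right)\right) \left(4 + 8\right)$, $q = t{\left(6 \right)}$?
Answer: $- 156 i \sqrt{15} \approx - 604.19 i$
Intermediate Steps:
$t{\left(V \right)} = \sqrt{-21 + V}$
$q = i \sqrt{15}$ ($q = \sqrt{-21 + 6} = \sqrt{-15} = i \sqrt{15} \approx 3.873 i$)
$M{\left(C \right)} = -96 + 12 C$ ($M{\left(C \right)} = \left(C - 8\right) 12 = \left(-8 + C\right) 12 = -96 + 12 C$)
$q M{\left(-5 \right)} = i \sqrt{15} \left(-96 + 12 \left(-5\right)\right) = i \sqrt{15} \left(-96 - 60\right) = i \sqrt{15} \left(-156\right) = - 156 i \sqrt{15}$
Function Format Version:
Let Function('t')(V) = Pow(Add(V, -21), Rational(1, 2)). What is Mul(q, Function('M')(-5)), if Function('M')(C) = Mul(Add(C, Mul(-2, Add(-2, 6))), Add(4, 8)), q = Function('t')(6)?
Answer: Mul(-156, I, Pow(15, Rational(1, 2))) ≈ Mul(-604.19, I)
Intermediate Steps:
Function('t')(V) = Pow(Add(-21, V), Rational(1, 2))
q = Mul(I, Pow(15, Rational(1, 2))) (q = Pow(Add(-21, 6), Rational(1, 2)) = Pow(-15, Rational(1, 2)) = Mul(I, Pow(15, Rational(1, 2))) ≈ Mul(3.8730, I))
Function('M')(C) = Add(-96, Mul(12, C)) (Function('M')(C) = Mul(Add(C, Mul(-2, 4)), 12) = Mul(Add(C, -8), 12) = Mul(Add(-8, C), 12) = Add(-96, Mul(12, C)))
Mul(q, Function('M')(-5)) = Mul(Mul(I, Pow(15, Rational(1, 2))), Add(-96, Mul(12, -5))) = Mul(Mul(I, Pow(15, Rational(1, 2))), Add(-96, -60)) = Mul(Mul(I, Pow(15, Rational(1, 2))), -156) = Mul(-156, I, Pow(15, Rational(1, 2)))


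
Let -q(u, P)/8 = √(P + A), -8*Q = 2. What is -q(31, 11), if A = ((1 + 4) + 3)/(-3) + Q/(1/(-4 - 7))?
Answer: 4*√399/3 ≈ 26.633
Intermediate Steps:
Q = -¼ (Q = -⅛*2 = -¼ ≈ -0.25000)
A = 1/12 (A = ((1 + 4) + 3)/(-3) - 1/(4*(1/(-4 - 7))) = (5 + 3)*(-⅓) - 1/(4*(1/(-11))) = 8*(-⅓) - 1/(4*(-1/11)) = -8/3 - ¼*(-11) = -8/3 + 11/4 = 1/12 ≈ 0.083333)
q(u, P) = -8*√(1/12 + P) (q(u, P) = -8*√(P + 1/12) = -8*√(1/12 + P))
-q(31, 11) = -(-4)*√(3 + 36*11)/3 = -(-4)*√(3 + 396)/3 = -(-4)*√399/3 = 4*√399/3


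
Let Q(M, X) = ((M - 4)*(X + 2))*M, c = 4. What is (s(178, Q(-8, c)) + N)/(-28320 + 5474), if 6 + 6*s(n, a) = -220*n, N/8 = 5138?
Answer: -103729/68538 ≈ -1.5135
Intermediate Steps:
N = 41104 (N = 8*5138 = 41104)
Q(M, X) = M*(-4 + M)*(2 + X) (Q(M, X) = ((-4 + M)*(2 + X))*M = M*(-4 + M)*(2 + X))
s(n, a) = -1 - 110*n/3 (s(n, a) = -1 + (-220*n)/6 = -1 - 110*n/3)
(s(178, Q(-8, c)) + N)/(-28320 + 5474) = ((-1 - 110/3*178) + 41104)/(-28320 + 5474) = ((-1 - 19580/3) + 41104)/(-22846) = (-19583/3 + 41104)*(-1/22846) = (103729/3)*(-1/22846) = -103729/68538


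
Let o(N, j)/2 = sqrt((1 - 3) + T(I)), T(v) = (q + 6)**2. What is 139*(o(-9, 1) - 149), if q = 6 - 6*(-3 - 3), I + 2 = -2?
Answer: -20711 + 278*sqrt(2302) ≈ -7372.8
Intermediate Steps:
I = -4 (I = -2 - 2 = -4)
q = 42 (q = 6 - 6*(-6) = 6 - 1*(-36) = 6 + 36 = 42)
T(v) = 2304 (T(v) = (42 + 6)**2 = 48**2 = 2304)
o(N, j) = 2*sqrt(2302) (o(N, j) = 2*sqrt((1 - 3) + 2304) = 2*sqrt(-2 + 2304) = 2*sqrt(2302))
139*(o(-9, 1) - 149) = 139*(2*sqrt(2302) - 149) = 139*(-149 + 2*sqrt(2302)) = -20711 + 278*sqrt(2302)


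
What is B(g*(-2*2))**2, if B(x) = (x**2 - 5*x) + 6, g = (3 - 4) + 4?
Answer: 44100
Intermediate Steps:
g = 3 (g = -1 + 4 = 3)
B(x) = 6 + x**2 - 5*x
B(g*(-2*2))**2 = (6 + (3*(-2*2))**2 - 15*(-2*2))**2 = (6 + (3*(-4))**2 - 15*(-4))**2 = (6 + (-12)**2 - 5*(-12))**2 = (6 + 144 + 60)**2 = 210**2 = 44100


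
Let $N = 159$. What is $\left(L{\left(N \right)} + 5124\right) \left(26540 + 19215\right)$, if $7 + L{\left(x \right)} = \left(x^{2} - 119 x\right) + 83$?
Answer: $528927800$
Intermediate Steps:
$L{\left(x \right)} = 76 + x^{2} - 119 x$ ($L{\left(x \right)} = -7 + \left(\left(x^{2} - 119 x\right) + 83\right) = -7 + \left(83 + x^{2} - 119 x\right) = 76 + x^{2} - 119 x$)
$\left(L{\left(N \right)} + 5124\right) \left(26540 + 19215\right) = \left(\left(76 + 159^{2} - 18921\right) + 5124\right) \left(26540 + 19215\right) = \left(\left(76 + 25281 - 18921\right) + 5124\right) 45755 = \left(6436 + 5124\right) 45755 = 11560 \cdot 45755 = 528927800$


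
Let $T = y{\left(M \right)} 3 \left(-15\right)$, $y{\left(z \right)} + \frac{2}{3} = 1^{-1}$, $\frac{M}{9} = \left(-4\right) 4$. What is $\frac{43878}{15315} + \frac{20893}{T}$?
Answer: $- \frac{4257575}{3063} \approx -1390.0$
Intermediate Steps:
$M = -144$ ($M = 9 \left(\left(-4\right) 4\right) = 9 \left(-16\right) = -144$)
$y{\left(z \right)} = \frac{1}{3}$ ($y{\left(z \right)} = - \frac{2}{3} + 1^{-1} = - \frac{2}{3} + 1 = \frac{1}{3}$)
$T = -15$ ($T = \frac{1}{3} \cdot 3 \left(-15\right) = 1 \left(-15\right) = -15$)
$\frac{43878}{15315} + \frac{20893}{T} = \frac{43878}{15315} + \frac{20893}{-15} = 43878 \cdot \frac{1}{15315} + 20893 \left(- \frac{1}{15}\right) = \frac{14626}{5105} - \frac{20893}{15} = - \frac{4257575}{3063}$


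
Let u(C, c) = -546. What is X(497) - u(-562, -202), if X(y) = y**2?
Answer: 247555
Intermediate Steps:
X(497) - u(-562, -202) = 497**2 - 1*(-546) = 247009 + 546 = 247555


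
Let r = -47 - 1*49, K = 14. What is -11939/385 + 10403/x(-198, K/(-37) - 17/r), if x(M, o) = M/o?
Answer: -502996829/24615360 ≈ -20.434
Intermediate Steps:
r = -96 (r = -47 - 49 = -96)
-11939/385 + 10403/x(-198, K/(-37) - 17/r) = -11939/385 + 10403/((-198/(14/(-37) - 17/(-96)))) = -11939*1/385 + 10403/((-198/(14*(-1/37) - 17*(-1/96)))) = -11939/385 + 10403/((-198/(-14/37 + 17/96))) = -11939/385 + 10403/((-198/(-715/3552))) = -11939/385 + 10403/((-198*(-3552/715))) = -11939/385 + 10403/(63936/65) = -11939/385 + 10403*(65/63936) = -11939/385 + 676195/63936 = -502996829/24615360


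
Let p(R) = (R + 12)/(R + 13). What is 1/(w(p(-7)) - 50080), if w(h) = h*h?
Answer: -36/1802855 ≈ -1.9968e-5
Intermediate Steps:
p(R) = (12 + R)/(13 + R)
w(h) = h²
1/(w(p(-7)) - 50080) = 1/(((12 - 7)/(13 - 7))² - 50080) = 1/((5/6)² - 50080) = 1/(((⅙)*5)² - 50080) = 1/((⅚)² - 50080) = 1/(25/36 - 50080) = 1/(-1802855/36) = -36/1802855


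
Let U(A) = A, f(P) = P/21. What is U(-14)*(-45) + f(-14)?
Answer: 1888/3 ≈ 629.33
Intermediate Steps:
f(P) = P/21 (f(P) = P*(1/21) = P/21)
U(-14)*(-45) + f(-14) = -14*(-45) + (1/21)*(-14) = 630 - ⅔ = 1888/3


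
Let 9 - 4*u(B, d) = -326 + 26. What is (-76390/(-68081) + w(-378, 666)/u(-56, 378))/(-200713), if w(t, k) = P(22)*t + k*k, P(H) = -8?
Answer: -40546018810/1407468400559 ≈ -0.028808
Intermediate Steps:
u(B, d) = 309/4 (u(B, d) = 9/4 - (-326 + 26)/4 = 9/4 - 1/4*(-300) = 9/4 + 75 = 309/4)
w(t, k) = k**2 - 8*t (w(t, k) = -8*t + k*k = -8*t + k**2 = k**2 - 8*t)
(-76390/(-68081) + w(-378, 666)/u(-56, 378))/(-200713) = (-76390/(-68081) + (666**2 - 8*(-378))/(309/4))/(-200713) = (-76390*(-1/68081) + (443556 + 3024)*(4/309))*(-1/200713) = (76390/68081 + 446580*(4/309))*(-1/200713) = (76390/68081 + 595440/103)*(-1/200713) = (40546018810/7012343)*(-1/200713) = -40546018810/1407468400559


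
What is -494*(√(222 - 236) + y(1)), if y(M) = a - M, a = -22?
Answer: 11362 - 494*I*√14 ≈ 11362.0 - 1848.4*I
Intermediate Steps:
y(M) = -22 - M
-494*(√(222 - 236) + y(1)) = -494*(√(222 - 236) + (-22 - 1*1)) = -494*(√(-14) + (-22 - 1)) = -494*(I*√14 - 23) = -494*(-23 + I*√14) = 11362 - 494*I*√14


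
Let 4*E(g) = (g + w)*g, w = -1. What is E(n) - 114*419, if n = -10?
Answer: -95477/2 ≈ -47739.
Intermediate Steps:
E(g) = g*(-1 + g)/4 (E(g) = ((g - 1)*g)/4 = ((-1 + g)*g)/4 = (g*(-1 + g))/4 = g*(-1 + g)/4)
E(n) - 114*419 = (¼)*(-10)*(-1 - 10) - 114*419 = (¼)*(-10)*(-11) - 47766 = 55/2 - 47766 = -95477/2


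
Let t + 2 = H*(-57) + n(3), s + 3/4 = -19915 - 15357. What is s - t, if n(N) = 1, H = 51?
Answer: -129459/4 ≈ -32365.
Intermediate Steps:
s = -141091/4 (s = -3/4 + (-19915 - 15357) = -3/4 - 35272 = -141091/4 ≈ -35273.)
t = -2908 (t = -2 + (51*(-57) + 1) = -2 + (-2907 + 1) = -2 - 2906 = -2908)
s - t = -141091/4 - 1*(-2908) = -141091/4 + 2908 = -129459/4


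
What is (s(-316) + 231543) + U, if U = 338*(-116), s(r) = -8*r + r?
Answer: 194547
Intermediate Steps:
s(r) = -7*r
U = -39208
(s(-316) + 231543) + U = (-7*(-316) + 231543) - 39208 = (2212 + 231543) - 39208 = 233755 - 39208 = 194547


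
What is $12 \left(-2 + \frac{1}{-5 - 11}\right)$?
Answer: $- \frac{99}{4} \approx -24.75$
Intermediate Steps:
$12 \left(-2 + \frac{1}{-5 - 11}\right) = 12 \left(-2 + \frac{1}{-16}\right) = 12 \left(-2 - \frac{1}{16}\right) = 12 \left(- \frac{33}{16}\right) = - \frac{99}{4}$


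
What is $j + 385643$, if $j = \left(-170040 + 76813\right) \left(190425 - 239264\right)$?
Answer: $4553499096$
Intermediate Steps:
$j = 4553113453$ ($j = \left(-93227\right) \left(-48839\right) = 4553113453$)
$j + 385643 = 4553113453 + 385643 = 4553499096$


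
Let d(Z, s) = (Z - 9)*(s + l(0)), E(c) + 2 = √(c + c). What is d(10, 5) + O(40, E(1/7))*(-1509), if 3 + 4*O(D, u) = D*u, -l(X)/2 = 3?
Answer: 125243/4 - 15090*√14/7 ≈ 23245.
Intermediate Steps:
l(X) = -6 (l(X) = -2*3 = -6)
E(c) = -2 + √2*√c (E(c) = -2 + √(c + c) = -2 + √(2*c) = -2 + √2*√c)
O(D, u) = -¾ + D*u/4 (O(D, u) = -¾ + (D*u)/4 = -¾ + D*u/4)
d(Z, s) = (-9 + Z)*(-6 + s) (d(Z, s) = (Z - 9)*(s - 6) = (-9 + Z)*(-6 + s))
d(10, 5) + O(40, E(1/7))*(-1509) = (54 - 9*5 - 6*10 + 10*5) + (-¾ + (¼)*40*(-2 + √2*√(1/7)))*(-1509) = (54 - 45 - 60 + 50) + (-¾ + (¼)*40*(-2 + √2*√(1*(⅐))))*(-1509) = -1 + (-¾ + (¼)*40*(-2 + √2*√(⅐)))*(-1509) = -1 + (-¾ + (¼)*40*(-2 + √2*(√7/7)))*(-1509) = -1 + (-¾ + (¼)*40*(-2 + √14/7))*(-1509) = -1 + (-¾ + (-20 + 10*√14/7))*(-1509) = -1 + (-83/4 + 10*√14/7)*(-1509) = -1 + (125247/4 - 15090*√14/7) = 125243/4 - 15090*√14/7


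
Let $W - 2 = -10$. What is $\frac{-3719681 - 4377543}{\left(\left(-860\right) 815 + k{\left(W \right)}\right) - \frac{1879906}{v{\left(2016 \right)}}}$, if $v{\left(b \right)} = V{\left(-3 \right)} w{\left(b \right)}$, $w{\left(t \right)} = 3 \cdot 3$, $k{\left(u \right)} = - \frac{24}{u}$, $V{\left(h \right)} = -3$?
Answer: $\frac{218625048}{17044313} \approx 12.827$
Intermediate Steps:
$W = -8$ ($W = 2 - 10 = -8$)
$w{\left(t \right)} = 9$
$v{\left(b \right)} = -27$ ($v{\left(b \right)} = \left(-3\right) 9 = -27$)
$\frac{-3719681 - 4377543}{\left(\left(-860\right) 815 + k{\left(W \right)}\right) - \frac{1879906}{v{\left(2016 \right)}}} = \frac{-3719681 - 4377543}{\left(\left(-860\right) 815 - \frac{24}{-8}\right) - \frac{1879906}{-27}} = - \frac{8097224}{\left(-700900 - -3\right) - - \frac{1879906}{27}} = - \frac{8097224}{\left(-700900 + 3\right) + \frac{1879906}{27}} = - \frac{8097224}{-700897 + \frac{1879906}{27}} = - \frac{8097224}{- \frac{17044313}{27}} = \left(-8097224\right) \left(- \frac{27}{17044313}\right) = \frac{218625048}{17044313}$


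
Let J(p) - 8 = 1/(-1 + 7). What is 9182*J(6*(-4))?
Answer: 224959/3 ≈ 74986.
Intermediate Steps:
J(p) = 49/6 (J(p) = 8 + 1/(-1 + 7) = 8 + 1/6 = 8 + ⅙ = 49/6)
9182*J(6*(-4)) = 9182*(49/6) = 224959/3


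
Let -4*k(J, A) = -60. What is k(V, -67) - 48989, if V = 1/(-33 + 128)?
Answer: -48974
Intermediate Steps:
V = 1/95 ≈ 0.010526
k(J, A) = 15 (k(J, A) = -¼*(-60) = 15)
k(V, -67) - 48989 = 15 - 48989 = -48974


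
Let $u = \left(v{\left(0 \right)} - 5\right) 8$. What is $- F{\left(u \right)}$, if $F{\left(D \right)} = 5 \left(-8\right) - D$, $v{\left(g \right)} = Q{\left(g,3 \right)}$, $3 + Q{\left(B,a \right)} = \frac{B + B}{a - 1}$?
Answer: $-24$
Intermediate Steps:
$Q{\left(B,a \right)} = -3 + \frac{2 B}{-1 + a}$ ($Q{\left(B,a \right)} = -3 + \frac{B + B}{a - 1} = -3 + \frac{2 B}{-1 + a}$)
$v{\left(g \right)} = -3 + g$ ($v{\left(g \right)} = \frac{3 - 9 + 2 g}{-1 + 3} = \frac{3 - 9 + 2 g}{2} = \frac{-6 + 2 g}{2} = -3 + g$)
$u = -64$ ($u = \left(\left(-3 + 0\right) - 5\right) 8 = \left(-3 - 5\right) 8 = \left(-8\right) 8 = -64$)
$F{\left(D \right)} = -40 - D$
$- F{\left(u \right)} = - (-40 - -64) = - (-40 + 64) = \left(-1\right) 24 = -24$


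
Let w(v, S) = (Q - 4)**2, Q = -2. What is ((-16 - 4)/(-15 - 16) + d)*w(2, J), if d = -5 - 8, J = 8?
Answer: -13788/31 ≈ -444.77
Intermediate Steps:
w(v, S) = 36 (w(v, S) = (-2 - 4)**2 = (-6)**2 = 36)
d = -13
((-16 - 4)/(-15 - 16) + d)*w(2, J) = ((-16 - 4)/(-15 - 16) - 13)*36 = (-20/(-31) - 13)*36 = (-20*(-1/31) - 13)*36 = (20/31 - 13)*36 = -383/31*36 = -13788/31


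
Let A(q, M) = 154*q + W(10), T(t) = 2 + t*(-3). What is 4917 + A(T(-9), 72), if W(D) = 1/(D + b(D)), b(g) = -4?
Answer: 56299/6 ≈ 9383.2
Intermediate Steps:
W(D) = 1/(-4 + D) (W(D) = 1/(D - 4) = 1/(-4 + D))
T(t) = 2 - 3*t
A(q, M) = ⅙ + 154*q (A(q, M) = 154*q + 1/(-4 + 10) = 154*q + 1/6 = 154*q + ⅙ = ⅙ + 154*q)
4917 + A(T(-9), 72) = 4917 + (⅙ + 154*(2 - 3*(-9))) = 4917 + (⅙ + 154*(2 + 27)) = 4917 + (⅙ + 154*29) = 4917 + (⅙ + 4466) = 4917 + 26797/6 = 56299/6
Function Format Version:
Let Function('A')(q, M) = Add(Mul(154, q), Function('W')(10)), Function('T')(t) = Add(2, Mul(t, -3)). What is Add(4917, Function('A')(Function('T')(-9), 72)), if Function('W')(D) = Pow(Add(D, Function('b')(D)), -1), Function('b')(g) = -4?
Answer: Rational(56299, 6) ≈ 9383.2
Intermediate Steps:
Function('W')(D) = Pow(Add(-4, D), -1) (Function('W')(D) = Pow(Add(D, -4), -1) = Pow(Add(-4, D), -1))
Function('T')(t) = Add(2, Mul(-3, t))
Function('A')(q, M) = Add(Rational(1, 6), Mul(154, q)) (Function('A')(q, M) = Add(Mul(154, q), Pow(Add(-4, 10), -1)) = Add(Mul(154, q), Pow(6, -1)) = Add(Mul(154, q), Rational(1, 6)) = Add(Rational(1, 6), Mul(154, q)))
Add(4917, Function('A')(Function('T')(-9), 72)) = Add(4917, Add(Rational(1, 6), Mul(154, Add(2, Mul(-3, -9))))) = Add(4917, Add(Rational(1, 6), Mul(154, Add(2, 27)))) = Add(4917, Add(Rational(1, 6), Mul(154, 29))) = Add(4917, Add(Rational(1, 6), 4466)) = Add(4917, Rational(26797, 6)) = Rational(56299, 6)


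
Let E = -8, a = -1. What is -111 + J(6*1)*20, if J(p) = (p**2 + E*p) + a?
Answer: -371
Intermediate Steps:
J(p) = -1 + p**2 - 8*p (J(p) = (p**2 - 8*p) - 1 = -1 + p**2 - 8*p)
-111 + J(6*1)*20 = -111 + (-1 + (6*1)**2 - 48)*20 = -111 + (-1 + 6**2 - 8*6)*20 = -111 + (-1 + 36 - 48)*20 = -111 - 13*20 = -111 - 260 = -371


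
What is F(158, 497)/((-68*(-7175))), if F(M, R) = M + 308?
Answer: 233/243950 ≈ 0.00095511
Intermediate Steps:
F(M, R) = 308 + M
F(158, 497)/((-68*(-7175))) = (308 + 158)/((-68*(-7175))) = 466/487900 = 466*(1/487900) = 233/243950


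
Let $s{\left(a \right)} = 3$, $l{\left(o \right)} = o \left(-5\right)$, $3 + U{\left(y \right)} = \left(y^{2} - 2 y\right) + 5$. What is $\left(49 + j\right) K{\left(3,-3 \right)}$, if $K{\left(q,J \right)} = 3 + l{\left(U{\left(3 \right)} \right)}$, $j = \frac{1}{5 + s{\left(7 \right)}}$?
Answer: $- \frac{4323}{4} \approx -1080.8$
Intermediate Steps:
$U{\left(y \right)} = 2 + y^{2} - 2 y$ ($U{\left(y \right)} = -3 + \left(\left(y^{2} - 2 y\right) + 5\right) = -3 + \left(5 + y^{2} - 2 y\right) = 2 + y^{2} - 2 y$)
$l{\left(o \right)} = - 5 o$
$j = \frac{1}{8}$ ($j = \frac{1}{5 + 3} = \frac{1}{8} \approx 0.125$)
$K{\left(q,J \right)} = -22$ ($K{\left(q,J \right)} = 3 - 5 \left(2 + 3^{2} - 6\right) = 3 - 5 \left(2 + 9 - 6\right) = 3 - 25 = -22$)
$\left(49 + j\right) K{\left(3,-3 \right)} = \left(49 + \frac{1}{8}\right) \left(-22\right) = \frac{393}{8} \left(-22\right) = - \frac{4323}{4}$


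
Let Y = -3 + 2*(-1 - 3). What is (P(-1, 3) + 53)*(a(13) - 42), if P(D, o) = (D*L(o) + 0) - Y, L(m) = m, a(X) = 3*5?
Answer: -1647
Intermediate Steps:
a(X) = 15
Y = -11 (Y = -3 + 2*(-4) = -3 - 8 = -11)
P(D, o) = 11 + D*o (P(D, o) = (D*o + 0) - 1*(-11) = D*o + 11 = 11 + D*o)
(P(-1, 3) + 53)*(a(13) - 42) = ((11 - 1*3) + 53)*(15 - 42) = ((11 - 3) + 53)*(-27) = (8 + 53)*(-27) = 61*(-27) = -1647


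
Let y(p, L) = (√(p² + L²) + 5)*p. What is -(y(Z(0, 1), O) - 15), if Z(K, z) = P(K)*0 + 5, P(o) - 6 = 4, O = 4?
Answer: -10 - 5*√41 ≈ -42.016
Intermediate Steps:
P(o) = 10 (P(o) = 6 + 4 = 10)
Z(K, z) = 5 (Z(K, z) = 10*0 + 5 = 0 + 5 = 5)
y(p, L) = p*(5 + √(L² + p²)) (y(p, L) = (√(L² + p²) + 5)*p = (5 + √(L² + p²))*p = p*(5 + √(L² + p²)))
-(y(Z(0, 1), O) - 15) = -(5*(5 + √(4² + 5²)) - 15) = -(5*(5 + √(16 + 25)) - 15) = -(5*(5 + √41) - 15) = -((25 + 5*√41) - 15) = -(10 + 5*√41) = -10 - 5*√41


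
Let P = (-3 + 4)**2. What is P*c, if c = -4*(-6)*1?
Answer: 24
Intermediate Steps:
P = 1 (P = 1**2 = 1)
c = 24 (c = 24*1 = 24)
P*c = 1*24 = 24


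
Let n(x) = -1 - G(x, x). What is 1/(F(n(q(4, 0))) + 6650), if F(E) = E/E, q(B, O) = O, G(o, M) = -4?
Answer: 1/6651 ≈ 0.00015035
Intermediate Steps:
n(x) = 3 (n(x) = -1 - 1*(-4) = -1 + 4 = 3)
F(E) = 1
1/(F(n(q(4, 0))) + 6650) = 1/(1 + 6650) = 1/6651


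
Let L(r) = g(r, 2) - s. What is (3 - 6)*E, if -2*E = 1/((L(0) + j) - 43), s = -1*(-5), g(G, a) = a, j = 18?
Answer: -3/56 ≈ -0.053571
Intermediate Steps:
s = 5
L(r) = -3 (L(r) = 2 - 1*5 = 2 - 5 = -3)
E = 1/56 (E = -1/(2*((-3 + 18) - 43)) = -1/(2*(15 - 43)) = -½/(-28) = -½*(-1/28) = 1/56 ≈ 0.017857)
(3 - 6)*E = (3 - 6)*(1/56) = -3*1/56 = -3/56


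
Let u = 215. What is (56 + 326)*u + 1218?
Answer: 83348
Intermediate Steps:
(56 + 326)*u + 1218 = (56 + 326)*215 + 1218 = 382*215 + 1218 = 82130 + 1218 = 83348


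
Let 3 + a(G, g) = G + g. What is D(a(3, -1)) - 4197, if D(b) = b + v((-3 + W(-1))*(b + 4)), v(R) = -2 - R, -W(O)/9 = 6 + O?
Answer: -4056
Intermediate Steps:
W(O) = -54 - 9*O (W(O) = -9*(6 + O) = -54 - 9*O)
a(G, g) = -3 + G + g (a(G, g) = -3 + (G + g) = -3 + G + g)
D(b) = 190 + 49*b (D(b) = b + (-2 - (-3 + (-54 - 9*(-1)))*(b + 4)) = b + (-2 - (-3 + (-54 + 9))*(4 + b)) = b + (-2 - (-3 - 45)*(4 + b)) = b + (-2 - (-48)*(4 + b)) = b + (-2 - (-192 - 48*b)) = b + (-2 + (192 + 48*b)) = b + (190 + 48*b) = 190 + 49*b)
D(a(3, -1)) - 4197 = (190 + 49*(-3 + 3 - 1)) - 4197 = (190 + 49*(-1)) - 4197 = (190 - 49) - 4197 = 141 - 4197 = -4056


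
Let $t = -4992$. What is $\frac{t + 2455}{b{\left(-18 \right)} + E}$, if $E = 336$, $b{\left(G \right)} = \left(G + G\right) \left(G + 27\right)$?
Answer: $- \frac{2537}{12} \approx -211.42$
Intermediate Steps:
$b{\left(G \right)} = 2 G \left(27 + G\right)$
$\frac{t + 2455}{b{\left(-18 \right)} + E} = \frac{-4992 + 2455}{2 \left(-18\right) \left(27 - 18\right) + 336} = - \frac{2537}{2 \left(-18\right) 9 + 336} = - \frac{2537}{-324 + 336} = - \frac{2537}{12}$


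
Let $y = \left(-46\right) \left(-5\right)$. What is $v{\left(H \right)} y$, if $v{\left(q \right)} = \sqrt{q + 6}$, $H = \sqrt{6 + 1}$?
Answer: $230 \sqrt{6 + \sqrt{7}} \approx 676.28$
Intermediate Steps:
$H = \sqrt{7} \approx 2.6458$
$v{\left(q \right)} = \sqrt{6 + q}$
$y = 230$
$v{\left(H \right)} y = \sqrt{6 + \sqrt{7}} \cdot 230 = 230 \sqrt{6 + \sqrt{7}}$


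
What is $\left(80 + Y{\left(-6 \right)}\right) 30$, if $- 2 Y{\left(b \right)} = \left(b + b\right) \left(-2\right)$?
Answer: $2040$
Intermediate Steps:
$Y{\left(b \right)} = 2 b$ ($Y{\left(b \right)} = - \frac{\left(b + b\right) \left(-2\right)}{2} = - \frac{2 b \left(-2\right)}{2} = - \frac{\left(-4\right) b}{2} = 2 b$)
$\left(80 + Y{\left(-6 \right)}\right) 30 = \left(80 + 2 \left(-6\right)\right) 30 = \left(80 - 12\right) 30 = 68 \cdot 30 = 2040$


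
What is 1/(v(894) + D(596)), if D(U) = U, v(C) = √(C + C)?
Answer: 1/593 - √447/176714 ≈ 0.0015667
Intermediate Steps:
v(C) = √2*√C (v(C) = √(2*C) = √2*√C)
1/(v(894) + D(596)) = 1/(√2*√894 + 596) = 1/(2*√447 + 596) = 1/(596 + 2*√447)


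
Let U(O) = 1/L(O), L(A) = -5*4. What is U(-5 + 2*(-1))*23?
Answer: -23/20 ≈ -1.1500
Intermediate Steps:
L(A) = -20
U(O) = -1/20 (U(O) = 1/(-20) = -1/20)
U(-5 + 2*(-1))*23 = -1/20*23 = -23/20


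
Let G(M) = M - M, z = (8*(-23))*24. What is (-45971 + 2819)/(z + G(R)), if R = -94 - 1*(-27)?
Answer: 899/92 ≈ 9.7717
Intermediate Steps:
R = -67 (R = -94 + 27 = -67)
z = -4416 (z = -184*24 = -4416)
G(M) = 0
(-45971 + 2819)/(z + G(R)) = (-45971 + 2819)/(-4416 + 0) = -43152/(-4416) = -43152*(-1/4416) = 899/92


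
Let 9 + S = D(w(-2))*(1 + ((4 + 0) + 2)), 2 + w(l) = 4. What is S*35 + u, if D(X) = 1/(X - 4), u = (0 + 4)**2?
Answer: -843/2 ≈ -421.50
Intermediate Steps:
w(l) = 2 (w(l) = -2 + 4 = 2)
u = 16 (u = 4**2 = 16)
D(X) = 1/(-4 + X)
S = -25/2 (S = -9 + (1 + ((4 + 0) + 2))/(-4 + 2) = -9 + (1 + (4 + 2))/(-2) = -9 - (1 + 6)/2 = -9 - 1/2*7 = -9 - 7/2 = -25/2 ≈ -12.500)
S*35 + u = -25/2*35 + 16 = -875/2 + 16 = -843/2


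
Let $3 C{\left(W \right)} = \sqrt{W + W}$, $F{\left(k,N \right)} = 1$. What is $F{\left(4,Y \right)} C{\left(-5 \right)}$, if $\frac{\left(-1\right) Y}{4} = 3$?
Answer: $\frac{i \sqrt{10}}{3} \approx 1.0541 i$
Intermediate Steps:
$Y = -12$ ($Y = \left(-4\right) 3 = -12$)
$C{\left(W \right)} = \frac{\sqrt{2} \sqrt{W}}{3}$ ($C{\left(W \right)} = \frac{\sqrt{W + W}}{3} = \frac{\sqrt{2 W}}{3} = \frac{\sqrt{2} \sqrt{W}}{3}$)
$F{\left(4,Y \right)} C{\left(-5 \right)} = 1 \frac{\sqrt{2} \sqrt{-5}}{3} = 1 \frac{\sqrt{2} i \sqrt{5}}{3} = 1 \frac{i \sqrt{10}}{3} = \frac{i \sqrt{10}}{3}$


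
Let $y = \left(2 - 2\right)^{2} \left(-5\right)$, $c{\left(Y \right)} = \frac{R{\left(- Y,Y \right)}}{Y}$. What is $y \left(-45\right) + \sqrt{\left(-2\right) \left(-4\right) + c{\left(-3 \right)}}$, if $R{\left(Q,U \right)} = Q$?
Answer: $\sqrt{7} \approx 2.6458$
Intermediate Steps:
$c{\left(Y \right)} = -1$ ($c{\left(Y \right)} = \frac{\left(-1\right) Y}{Y} = -1$)
$y = 0$ ($y = 0^{2} \left(-5\right) = 0 \left(-5\right) = 0$)
$y \left(-45\right) + \sqrt{\left(-2\right) \left(-4\right) + c{\left(-3 \right)}} = 0 \left(-45\right) + \sqrt{\left(-2\right) \left(-4\right) - 1} = 0 + \sqrt{8 - 1} = 0 + \sqrt{7} = \sqrt{7}$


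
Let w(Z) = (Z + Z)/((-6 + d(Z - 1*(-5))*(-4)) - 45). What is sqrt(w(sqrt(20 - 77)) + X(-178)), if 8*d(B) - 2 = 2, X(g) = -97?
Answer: sqrt(-272473 - 106*I*sqrt(57))/53 ≈ 0.014464 - 9.8489*I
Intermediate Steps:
d(B) = 1/2 (d(B) = 1/4 + (1/8)*2 = 1/4 + 1/4 = 1/2)
w(Z) = -2*Z/53 (w(Z) = (Z + Z)/((-6 + (1/2)*(-4)) - 45) = (2*Z)/((-6 - 2) - 45) = (2*Z)/(-8 - 45) = (2*Z)/(-53) = (2*Z)*(-1/53) = -2*Z/53)
sqrt(w(sqrt(20 - 77)) + X(-178)) = sqrt(-2*sqrt(20 - 77)/53 - 97) = sqrt(-2*I*sqrt(57)/53 - 97) = sqrt(-97 - 2*I*sqrt(57)/53)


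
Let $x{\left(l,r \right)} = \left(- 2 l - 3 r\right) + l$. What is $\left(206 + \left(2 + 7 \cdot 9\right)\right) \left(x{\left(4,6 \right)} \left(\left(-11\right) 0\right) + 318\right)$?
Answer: $86178$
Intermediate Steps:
$x{\left(l,r \right)} = - l - 3 r$ ($x{\left(l,r \right)} = \left(- 3 r - 2 l\right) + l = - l - 3 r$)
$\left(206 + \left(2 + 7 \cdot 9\right)\right) \left(x{\left(4,6 \right)} \left(\left(-11\right) 0\right) + 318\right) = \left(206 + \left(2 + 7 \cdot 9\right)\right) \left(\left(\left(-1\right) 4 - 18\right) \left(\left(-11\right) 0\right) + 318\right) = \left(206 + \left(2 + 63\right)\right) \left(\left(-4 - 18\right) 0 + 318\right) = \left(206 + 65\right) \left(\left(-22\right) 0 + 318\right) = 271 \left(0 + 318\right) = 271 \cdot 318 = 86178$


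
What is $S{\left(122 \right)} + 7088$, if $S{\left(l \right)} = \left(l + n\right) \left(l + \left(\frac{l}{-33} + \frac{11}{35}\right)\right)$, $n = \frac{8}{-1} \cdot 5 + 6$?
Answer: $\frac{1840264}{105} \approx 17526.0$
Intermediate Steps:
$n = -34$ ($n = 8 \left(-1\right) 5 + 6 = \left(-8\right) 5 + 6 = -40 + 6 = -34$)
$S{\left(l \right)} = \left(-34 + l\right) \left(\frac{11}{35} + \frac{32 l}{33}\right)$ ($S{\left(l \right)} = \left(l - 34\right) \left(l + \left(\frac{l}{-33} + \frac{11}{35}\right)\right) = \left(-34 + l\right) \left(l + \left(l \left(- \frac{1}{33}\right) + 11 \cdot \frac{1}{35}\right)\right) = \left(-34 + l\right) \left(l - \left(- \frac{11}{35} + \frac{l}{33}\right)\right) = \left(-34 + l\right) \left(\frac{11}{35} + \frac{32 l}{33}\right)$)
$S{\left(122 \right)} + 7088 = \left(- \frac{374}{35} - \frac{4601474}{1155} + \frac{32 \cdot 122^{2}}{33}\right) + 7088 = \left(- \frac{374}{35} - \frac{4601474}{1155} + \frac{32}{33} \cdot 14884\right) + 7088 = \left(- \frac{374}{35} - \frac{4601474}{1155} + \frac{476288}{33}\right) + 7088 = \frac{1096024}{105} + 7088 = \frac{1840264}{105}$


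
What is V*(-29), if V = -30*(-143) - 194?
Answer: -118784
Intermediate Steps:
V = 4096 (V = 4290 - 194 = 4096)
V*(-29) = 4096*(-29) = -118784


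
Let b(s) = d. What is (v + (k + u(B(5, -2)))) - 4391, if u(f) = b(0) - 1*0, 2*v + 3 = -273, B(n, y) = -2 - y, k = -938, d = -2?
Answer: -5469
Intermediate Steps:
b(s) = -2
v = -138 (v = -3/2 + (½)*(-273) = -3/2 - 273/2 = -138)
u(f) = -2 (u(f) = -2 - 1*0 = -2 + 0 = -2)
(v + (k + u(B(5, -2)))) - 4391 = (-138 + (-938 - 2)) - 4391 = (-138 - 940) - 4391 = -1078 - 4391 = -5469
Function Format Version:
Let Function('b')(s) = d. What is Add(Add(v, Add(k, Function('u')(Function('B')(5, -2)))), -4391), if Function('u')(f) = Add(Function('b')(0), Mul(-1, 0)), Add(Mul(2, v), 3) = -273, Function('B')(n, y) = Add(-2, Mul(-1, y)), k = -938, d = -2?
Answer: -5469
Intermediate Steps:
Function('b')(s) = -2
v = -138 (v = Add(Rational(-3, 2), Mul(Rational(1, 2), -273)) = Add(Rational(-3, 2), Rational(-273, 2)) = -138)
Function('u')(f) = -2 (Function('u')(f) = Add(-2, Mul(-1, 0)) = Add(-2, 0) = -2)
Add(Add(v, Add(k, Function('u')(Function('B')(5, -2)))), -4391) = Add(Add(-138, Add(-938, -2)), -4391) = Add(Add(-138, -940), -4391) = Add(-1078, -4391) = -5469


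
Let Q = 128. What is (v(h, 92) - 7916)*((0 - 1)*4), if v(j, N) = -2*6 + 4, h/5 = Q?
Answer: 31696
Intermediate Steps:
h = 640 (h = 5*128 = 640)
v(j, N) = -8 (v(j, N) = -12 + 4 = -8)
(v(h, 92) - 7916)*((0 - 1)*4) = (-8 - 7916)*((0 - 1)*4) = -(-7924)*4 = -7924*(-4) = 31696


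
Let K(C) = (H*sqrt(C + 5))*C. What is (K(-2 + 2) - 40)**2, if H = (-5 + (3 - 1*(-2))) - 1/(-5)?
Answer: 1600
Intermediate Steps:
H = 1/5 (H = (-5 + (3 + 2)) - 1*(-1/5) = (-5 + 5) + 1/5 = 0 + 1/5 = 1/5 ≈ 0.20000)
K(C) = C*sqrt(5 + C)/5 (K(C) = (sqrt(C + 5)/5)*C = (sqrt(5 + C)/5)*C = C*sqrt(5 + C)/5)
(K(-2 + 2) - 40)**2 = ((-2 + 2)*sqrt(5 + (-2 + 2))/5 - 40)**2 = ((1/5)*0*sqrt(5 + 0) - 40)**2 = ((1/5)*0*sqrt(5) - 40)**2 = (0 - 40)**2 = (-40)**2 = 1600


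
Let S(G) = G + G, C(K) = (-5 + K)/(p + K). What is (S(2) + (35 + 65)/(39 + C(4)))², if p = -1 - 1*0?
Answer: 36481/841 ≈ 43.378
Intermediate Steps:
p = -1 (p = -1 + 0 = -1)
C(K) = (-5 + K)/(-1 + K)
S(G) = 2*G
(S(2) + (35 + 65)/(39 + C(4)))² = (2*2 + (35 + 65)/(39 + (-5 + 4)/(-1 + 4)))² = (4 + 100/(39 - 1/3))² = (4 + 100/(39 + (⅓)*(-1)))² = (4 + 100/(39 - ⅓))² = (4 + 100/(116/3))² = (4 + 100*(3/116))² = (4 + 75/29)² = (191/29)² = 36481/841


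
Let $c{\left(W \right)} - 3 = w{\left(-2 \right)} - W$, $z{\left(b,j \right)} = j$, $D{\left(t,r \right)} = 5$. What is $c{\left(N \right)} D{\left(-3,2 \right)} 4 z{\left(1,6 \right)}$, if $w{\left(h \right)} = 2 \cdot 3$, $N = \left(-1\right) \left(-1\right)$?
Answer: $960$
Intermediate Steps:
$N = 1$
$w{\left(h \right)} = 6$
$c{\left(W \right)} = 9 - W$ ($c{\left(W \right)} = 3 - \left(-6 + W\right) = 9 - W$)
$c{\left(N \right)} D{\left(-3,2 \right)} 4 z{\left(1,6 \right)} = \left(9 - 1\right) 5 \cdot 4 \cdot 6 = \left(9 - 1\right) 20 \cdot 6 = 8 \cdot 120 = 960$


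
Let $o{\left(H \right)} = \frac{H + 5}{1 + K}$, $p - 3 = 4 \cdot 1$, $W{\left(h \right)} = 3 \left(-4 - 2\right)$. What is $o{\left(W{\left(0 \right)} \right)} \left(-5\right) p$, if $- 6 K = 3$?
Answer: $910$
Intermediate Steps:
$K = - \frac{1}{2}$ ($K = \left(- \frac{1}{6}\right) 3 = - \frac{1}{2} \approx -0.5$)
$W{\left(h \right)} = -18$ ($W{\left(h \right)} = 3 \left(-6\right) = -18$)
$p = 7$ ($p = 3 + 4 \cdot 1 = 3 + 4 = 7$)
$o{\left(H \right)} = 10 + 2 H$ ($o{\left(H \right)} = \frac{H + 5}{1 - \frac{1}{2}} = \left(5 + H\right) \frac{1}{\frac{1}{2}} = \left(5 + H\right) 2 = 10 + 2 H$)
$o{\left(W{\left(0 \right)} \right)} \left(-5\right) p = \left(10 + 2 \left(-18\right)\right) \left(-5\right) 7 = \left(10 - 36\right) \left(-5\right) 7 = \left(-26\right) \left(-5\right) 7 = 130 \cdot 7 = 910$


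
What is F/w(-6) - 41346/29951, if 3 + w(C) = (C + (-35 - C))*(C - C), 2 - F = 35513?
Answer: 354488641/29951 ≈ 11836.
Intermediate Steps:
F = -35511 (F = 2 - 1*35513 = 2 - 35513 = -35511)
w(C) = -3 (w(C) = -3 + (C + (-35 - C))*(C - C) = -3 - 35*0 = -3 + 0 = -3)
F/w(-6) - 41346/29951 = -35511/(-3) - 41346/29951 = -35511*(-⅓) - 41346*1/29951 = 11837 - 41346/29951 = 354488641/29951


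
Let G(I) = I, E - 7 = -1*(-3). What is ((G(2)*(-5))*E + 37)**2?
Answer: 3969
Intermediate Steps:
E = 10 (E = 7 - 1*(-3) = 7 + 3 = 10)
((G(2)*(-5))*E + 37)**2 = ((2*(-5))*10 + 37)**2 = (-10*10 + 37)**2 = (-100 + 37)**2 = (-63)**2 = 3969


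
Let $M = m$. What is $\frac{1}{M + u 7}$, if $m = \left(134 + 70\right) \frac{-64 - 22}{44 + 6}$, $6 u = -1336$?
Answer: $- \frac{75}{143216} \approx -0.00052368$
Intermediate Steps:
$u = - \frac{668}{3}$ ($u = \frac{1}{6} \left(-1336\right) = - \frac{668}{3} \approx -222.67$)
$m = - \frac{8772}{25}$ ($m = 204 \left(- \frac{86}{50}\right) = 204 \left(\left(-86\right) \frac{1}{50}\right) = 204 \left(- \frac{43}{25}\right) = - \frac{8772}{25} \approx -350.88$)
$M = - \frac{8772}{25} \approx -350.88$
$\frac{1}{M + u 7} = \frac{1}{- \frac{8772}{25} - \frac{4676}{3}} = \frac{1}{- \frac{143216}{75}} = - \frac{75}{143216}$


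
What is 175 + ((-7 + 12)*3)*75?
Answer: 1300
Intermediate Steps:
175 + ((-7 + 12)*3)*75 = 175 + (5*3)*75 = 175 + 15*75 = 175 + 1125 = 1300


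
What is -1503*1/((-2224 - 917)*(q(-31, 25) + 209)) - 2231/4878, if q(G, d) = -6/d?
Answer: -4043246911/8884940418 ≈ -0.45507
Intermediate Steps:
-1503*1/((-2224 - 917)*(q(-31, 25) + 209)) - 2231/4878 = -1503*1/((-2224 - 917)*(-6/25 + 209)) - 2231/4878 = -1503*(-1/(3141*(-6*1/25 + 209))) - 2231*1/4878 = -1503*(-1/(3141*(-6/25 + 209))) - 2231/4878 = -1503/((5219/25)*(-3141)) - 2231/4878 = -1503/(-16392879/25) - 2231/4878 = -1503*(-25/16392879) - 2231/4878 = 4175/1821431 - 2231/4878 = -4043246911/8884940418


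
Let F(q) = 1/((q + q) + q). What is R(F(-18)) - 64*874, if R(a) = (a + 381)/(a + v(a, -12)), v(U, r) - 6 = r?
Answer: -18199773/325 ≈ -55999.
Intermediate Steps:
v(U, r) = 6 + r
F(q) = 1/(3*q) (F(q) = 1/(2*q + q) = 1/(3*q))
R(a) = (381 + a)/(-6 + a) (R(a) = (a + 381)/(a + (6 - 12)) = (381 + a)/(a - 6) = (381 + a)/(-6 + a))
R(F(-18)) - 64*874 = (381 + (⅓)/(-18))/(-6 + (⅓)/(-18)) - 64*874 = (381 + (⅓)*(-1/18))/(-6 + (⅓)*(-1/18)) - 55936 = (381 - 1/54)/(-6 - 1/54) - 55936 = (20573/54)/(-325/54) - 55936 = -54/325*20573/54 - 55936 = -20573/325 - 55936 = -18199773/325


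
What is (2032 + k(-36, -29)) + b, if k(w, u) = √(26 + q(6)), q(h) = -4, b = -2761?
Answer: -729 + √22 ≈ -724.31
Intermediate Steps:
k(w, u) = √22 (k(w, u) = √(26 - 4) = √22)
(2032 + k(-36, -29)) + b = (2032 + √22) - 2761 = -729 + √22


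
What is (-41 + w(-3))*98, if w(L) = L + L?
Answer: -4606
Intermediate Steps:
w(L) = 2*L
(-41 + w(-3))*98 = (-41 + 2*(-3))*98 = (-41 - 6)*98 = -47*98 = -4606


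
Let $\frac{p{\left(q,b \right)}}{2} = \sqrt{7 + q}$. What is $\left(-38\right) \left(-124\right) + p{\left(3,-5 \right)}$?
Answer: $4712 + 2 \sqrt{10} \approx 4718.3$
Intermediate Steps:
$p{\left(q,b \right)} = 2 \sqrt{7 + q}$
$\left(-38\right) \left(-124\right) + p{\left(3,-5 \right)} = \left(-38\right) \left(-124\right) + 2 \sqrt{7 + 3} = 4712 + 2 \sqrt{10}$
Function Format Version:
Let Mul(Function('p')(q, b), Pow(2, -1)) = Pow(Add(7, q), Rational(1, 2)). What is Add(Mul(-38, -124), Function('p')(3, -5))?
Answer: Add(4712, Mul(2, Pow(10, Rational(1, 2)))) ≈ 4718.3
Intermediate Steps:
Function('p')(q, b) = Mul(2, Pow(Add(7, q), Rational(1, 2)))
Add(Mul(-38, -124), Function('p')(3, -5)) = Add(Mul(-38, -124), Mul(2, Pow(Add(7, 3), Rational(1, 2)))) = Add(4712, Mul(2, Pow(10, Rational(1, 2))))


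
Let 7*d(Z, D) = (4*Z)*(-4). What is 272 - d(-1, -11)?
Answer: 1888/7 ≈ 269.71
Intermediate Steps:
d(Z, D) = -16*Z/7 (d(Z, D) = ((4*Z)*(-4))/7 = (-16*Z)/7 = -16*Z/7)
272 - d(-1, -11) = 272 - (-16)*(-1)/7 = 272 - 1*16/7 = 272 - 16/7 = 1888/7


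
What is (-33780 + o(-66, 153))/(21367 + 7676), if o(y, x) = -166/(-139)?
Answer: -4695254/4036977 ≈ -1.1631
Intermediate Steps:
o(y, x) = 166/139 (o(y, x) = -166*(-1/139) = 166/139)
(-33780 + o(-66, 153))/(21367 + 7676) = (-33780 + 166/139)/(21367 + 7676) = -4695254/139/29043 = -4695254/139*1/29043 = -4695254/4036977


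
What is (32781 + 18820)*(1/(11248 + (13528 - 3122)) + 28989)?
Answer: 32391382569007/21654 ≈ 1.4959e+9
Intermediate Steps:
(32781 + 18820)*(1/(11248 + (13528 - 3122)) + 28989) = 51601*(1/(11248 + 10406) + 28989) = 51601*(1/21654 + 28989) = 51601*(627727807/21654) = 32391382569007/21654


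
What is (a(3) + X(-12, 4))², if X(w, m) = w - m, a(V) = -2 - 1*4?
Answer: 484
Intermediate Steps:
a(V) = -6 (a(V) = -2 - 4 = -6)
(a(3) + X(-12, 4))² = (-6 + (-12 - 1*4))² = (-6 + (-12 - 4))² = (-6 - 16)² = (-22)² = 484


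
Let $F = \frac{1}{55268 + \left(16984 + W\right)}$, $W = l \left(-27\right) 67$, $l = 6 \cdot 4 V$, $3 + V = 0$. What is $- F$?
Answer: $- \frac{1}{202500} \approx -4.9383 \cdot 10^{-6}$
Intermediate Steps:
$V = -3$ ($V = -3 + 0 = -3$)
$l = -72$ ($l = 6 \cdot 4 \left(-3\right) = 24 \left(-3\right) = -72$)
$W = 130248$ ($W = \left(-72\right) \left(-27\right) 67 = 1944 \cdot 67 = 130248$)
$F = \frac{1}{202500}$ ($F = \frac{1}{55268 + \left(16984 + 130248\right)} = \frac{1}{55268 + 147232} = \frac{1}{202500} \approx 4.9383 \cdot 10^{-6}$)
$- F = \left(-1\right) \frac{1}{202500} = - \frac{1}{202500}$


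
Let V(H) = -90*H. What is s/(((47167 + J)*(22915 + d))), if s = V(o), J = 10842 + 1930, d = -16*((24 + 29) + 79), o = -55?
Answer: 450/113355547 ≈ 3.9698e-6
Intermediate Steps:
d = -2112 (d = -16*(53 + 79) = -16*132 = -2112)
J = 12772
s = 4950 (s = -90*(-55) = 4950)
s/(((47167 + J)*(22915 + d))) = 4950/(((47167 + 12772)*(22915 - 2112))) = 4950/((59939*20803)) = 4950/1246911017 = 4950*(1/1246911017) = 450/113355547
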